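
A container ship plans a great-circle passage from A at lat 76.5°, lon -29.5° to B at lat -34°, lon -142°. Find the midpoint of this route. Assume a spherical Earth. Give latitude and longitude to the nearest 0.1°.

Write both endpoints as unit vectors p₁, p₂ with components (cos φ cos λ, cos φ sin λ, sin φ).
The central angle between the endpoints is δ = arccos(p₁·p₂) ≈ 2.237 rad (128.2°).
Interpolate at f = 1/2 with slerp weights a = sin((1−f)δ)/sin δ ≈ 1.144, b = sin(fδ)/sin δ ≈ 1.144.
p = a·p₁ + b·p₂ ≈ (-0.515, -0.715, 0.473); φ = arcsin(p_z) ≈ 28.20°, λ = atan2(p_y, p_x) ≈ -125.74°.

≈ lat 28.2°, lon -125.7°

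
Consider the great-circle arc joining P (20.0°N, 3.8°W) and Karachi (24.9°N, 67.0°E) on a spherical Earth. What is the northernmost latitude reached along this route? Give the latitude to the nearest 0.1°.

The great circle lies in the plane with unit normal n̂ = (p₁ × p₂)/|p₁ × p₂|.
Here n̂_z ≈ +0.889; the vertex latitude is φ_max = arccos|n̂_z| ≈ 27.3°.

≈ 27.3°N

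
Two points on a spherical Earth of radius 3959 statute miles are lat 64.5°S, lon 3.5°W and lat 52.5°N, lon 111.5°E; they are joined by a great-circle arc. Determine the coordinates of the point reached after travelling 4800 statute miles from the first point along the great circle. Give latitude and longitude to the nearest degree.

≈ lat 14°S, lon 68°E

Write both endpoints as unit vectors p₁, p₂ with components (cos φ cos λ, cos φ sin λ, sin φ).
The central angle between the endpoints is δ = arccos(p₁·p₂) ≈ 2.544 rad (145.8°). The total great-circle distance is δ·R ≈ 2.544 × 3959 ≈ 10073 mi, so the target fraction is f = 4800/10073 ≈ 0.477.
Interpolate at f ≈ 0.477 with slerp weights a = sin((1−f)δ)/sin δ ≈ 1.727, b = sin(fδ)/sin δ ≈ 1.665.
p = a·p₁ + b·p₂ ≈ (0.371, 0.898, -0.238); φ = arcsin(p_z) ≈ -13.78°, λ = atan2(p_y, p_x) ≈ 67.56°.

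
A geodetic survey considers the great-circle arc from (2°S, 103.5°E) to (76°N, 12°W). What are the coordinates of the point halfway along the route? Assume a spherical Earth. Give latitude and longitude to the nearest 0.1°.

Convert each endpoint to a unit vector on the sphere (x = cos φ cos λ, y = cos φ sin λ, z = sin φ).
The central angle between the endpoints is δ = arccos(p₁·p₂) ≈ 1.709 rad (97.9°).
Interpolate at f = 1/2 with slerp weights a = sin((1−f)δ)/sin δ ≈ 0.762, b = sin(fδ)/sin δ ≈ 0.762.
p = a·p₁ + b·p₂ ≈ (0.003, 0.702, 0.712); φ = arcsin(p_z) ≈ 45.43°, λ = atan2(p_y, p_x) ≈ 89.79°.

≈ (45.4°N, 89.8°E)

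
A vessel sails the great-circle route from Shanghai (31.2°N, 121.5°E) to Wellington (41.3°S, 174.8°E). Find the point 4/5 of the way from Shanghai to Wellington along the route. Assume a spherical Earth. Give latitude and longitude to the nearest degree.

≈ 28°S, 161°E

The haversine formula gives a central angle δ ≈ 1.529 rad (87.6°) between the endpoints.
Interpolate at f = 4/5 with slerp weights a = sin((1−f)δ)/sin δ ≈ 0.301, b = sin(fδ)/sin δ ≈ 0.941.
p = a·p₁ + b·p₂ ≈ (-0.839, 0.284, -0.465); φ = arcsin(p_z) ≈ -27.71°, λ = atan2(p_y, p_x) ≈ 161.30°.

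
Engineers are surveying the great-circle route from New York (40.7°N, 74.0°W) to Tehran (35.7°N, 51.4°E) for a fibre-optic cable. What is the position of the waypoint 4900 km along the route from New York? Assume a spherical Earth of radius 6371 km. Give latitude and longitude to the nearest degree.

Convert each endpoint to a unit vector on the sphere (x = cos φ cos λ, y = cos φ sin λ, z = sin φ).
The central angle between the endpoints is δ = arccos(p₁·p₂) ≈ 1.547 rad (88.6°). The total great-circle distance is δ·R ≈ 1.547 × 6371 ≈ 9855 km, so the target fraction is f = 4900/9855 ≈ 0.497.
Interpolate at f ≈ 0.497 with slerp weights a = sin((1−f)δ)/sin δ ≈ 0.702, b = sin(fδ)/sin δ ≈ 0.696.
p = a·p₁ + b·p₂ ≈ (0.499, -0.070, 0.864); φ = arcsin(p_z) ≈ 59.73°, λ = atan2(p_y, p_x) ≈ -7.98°.

≈ (60°N, 8°W)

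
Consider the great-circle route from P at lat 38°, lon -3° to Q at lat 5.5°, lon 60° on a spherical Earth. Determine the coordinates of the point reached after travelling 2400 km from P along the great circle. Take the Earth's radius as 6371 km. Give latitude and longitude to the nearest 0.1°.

Convert each endpoint to a unit vector on the sphere (x = cos φ cos λ, y = cos φ sin λ, z = sin φ).
The central angle between the endpoints is δ = arccos(p₁·p₂) ≈ 1.143 rad (65.5°). The total great-circle distance is δ·R ≈ 1.143 × 6371 ≈ 7280 km, so the target fraction is f = 2400/7280 ≈ 0.330.
Interpolate at f ≈ 0.330 with slerp weights a = sin((1−f)δ)/sin δ ≈ 0.762, b = sin(fδ)/sin δ ≈ 0.404.
p = a·p₁ + b·p₂ ≈ (0.801, 0.317, 0.508); φ = arcsin(p_z) ≈ 30.52°, λ = atan2(p_y, p_x) ≈ 21.60°.

≈ lat 30.5°, lon 21.6°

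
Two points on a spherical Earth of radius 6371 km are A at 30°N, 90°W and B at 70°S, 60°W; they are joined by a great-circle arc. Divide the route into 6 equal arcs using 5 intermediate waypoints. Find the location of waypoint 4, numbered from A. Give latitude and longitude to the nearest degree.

Convert each endpoint to a unit vector on the sphere (x = cos φ cos λ, y = cos φ sin λ, z = sin φ).
The central angle between the endpoints is δ = arccos(p₁·p₂) ≈ 1.786 rad (102.3°).
Interpolate at f = 4/6 with slerp weights a = sin((1−f)δ)/sin δ ≈ 0.574, b = sin(fδ)/sin δ ≈ 0.950.
p = a·p₁ + b·p₂ ≈ (0.163, -0.779, -0.606); φ = arcsin(p_z) ≈ -37.31°, λ = atan2(p_y, p_x) ≈ -78.21°.

≈ 37°S, 78°W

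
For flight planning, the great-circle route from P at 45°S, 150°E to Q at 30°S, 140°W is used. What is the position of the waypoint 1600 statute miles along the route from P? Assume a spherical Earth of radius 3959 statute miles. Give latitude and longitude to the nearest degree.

≈ 44°S, 177°W

Convert each endpoint to a unit vector on the sphere (x = cos φ cos λ, y = cos φ sin λ, z = sin φ).
The central angle between the endpoints is δ = arccos(p₁·p₂) ≈ 0.973 rad (55.7°). The total great-circle distance is δ·R ≈ 0.973 × 3959 ≈ 3851 mi, so the target fraction is f = 1600/3851 ≈ 0.415.
Interpolate at f ≈ 0.415 with slerp weights a = sin((1−f)δ)/sin δ ≈ 0.652, b = sin(fδ)/sin δ ≈ 0.476.
p = a·p₁ + b·p₂ ≈ (-0.715, -0.035, -0.699); φ = arcsin(p_z) ≈ -44.32°, λ = atan2(p_y, p_x) ≈ -177.24°.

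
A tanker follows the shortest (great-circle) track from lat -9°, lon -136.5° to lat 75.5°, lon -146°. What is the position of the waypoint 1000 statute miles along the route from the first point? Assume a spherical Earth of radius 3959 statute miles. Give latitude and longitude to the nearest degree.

Write both endpoints as unit vectors p₁, p₂ with components (cos φ cos λ, cos φ sin λ, sin φ).
The central angle between the endpoints is δ = arccos(p₁·p₂) ≈ 1.478 rad (84.7°). The total great-circle distance is δ·R ≈ 1.478 × 3959 ≈ 5852 mi, so the target fraction is f = 1000/5852 ≈ 0.171.
Interpolate at f ≈ 0.171 with slerp weights a = sin((1−f)δ)/sin δ ≈ 0.945, b = sin(fδ)/sin δ ≈ 0.251.
p = a·p₁ + b·p₂ ≈ (-0.729, -0.678, 0.095); φ = arcsin(p_z) ≈ 5.46°, λ = atan2(p_y, p_x) ≈ -137.10°.

≈ lat 5°, lon -137°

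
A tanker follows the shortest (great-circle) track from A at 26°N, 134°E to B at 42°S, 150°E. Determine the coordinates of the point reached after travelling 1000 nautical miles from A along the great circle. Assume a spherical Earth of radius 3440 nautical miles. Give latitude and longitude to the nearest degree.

From cos δ = sin φ₁ sin φ₂ + cos φ₁ cos φ₂ cos Δλ, the central angle is δ ≈ 1.215 rad (69.6°). The total great-circle distance is δ·R ≈ 1.215 × 3440 ≈ 4178 nmi, so the target fraction is f = 1000/4178 ≈ 0.239.
Interpolate at f ≈ 0.239 with slerp weights a = sin((1−f)δ)/sin δ ≈ 0.851, b = sin(fδ)/sin δ ≈ 0.306.
p = a·p₁ + b·p₂ ≈ (-0.728, 0.664, 0.169); φ = arcsin(p_z) ≈ 9.71°, λ = atan2(p_y, p_x) ≈ 137.64°.

≈ 10°N, 138°E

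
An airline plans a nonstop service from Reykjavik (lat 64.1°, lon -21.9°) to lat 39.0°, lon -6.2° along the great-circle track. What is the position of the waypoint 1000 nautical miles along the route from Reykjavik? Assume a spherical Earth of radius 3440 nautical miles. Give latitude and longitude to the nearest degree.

≈ lat 49°, lon -10°

The haversine formula gives a central angle δ ≈ 0.467 rad (26.8°) between the endpoints. The total great-circle distance is δ·R ≈ 0.467 × 3440 ≈ 1607 nmi, so the target fraction is f = 1000/1607 ≈ 0.622.
Interpolate at f ≈ 0.622 with slerp weights a = sin((1−f)δ)/sin δ ≈ 0.390, b = sin(fδ)/sin δ ≈ 0.637.
p = a·p₁ + b·p₂ ≈ (0.650, -0.117, 0.751); φ = arcsin(p_z) ≈ 48.69°, λ = atan2(p_y, p_x) ≈ -10.20°.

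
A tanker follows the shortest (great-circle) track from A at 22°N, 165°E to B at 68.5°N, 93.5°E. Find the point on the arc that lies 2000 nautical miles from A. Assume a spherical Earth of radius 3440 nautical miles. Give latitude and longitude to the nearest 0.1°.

≈ 51.4°N, 144.9°E

From cos δ = sin φ₁ sin φ₂ + cos φ₁ cos φ₂ cos Δλ, the central angle is δ ≈ 1.097 rad (62.8°). The total great-circle distance is δ·R ≈ 1.097 × 3440 ≈ 3773 nmi, so the target fraction is f = 2000/3773 ≈ 0.530.
Interpolate at f ≈ 0.530 with slerp weights a = sin((1−f)δ)/sin δ ≈ 0.554, b = sin(fδ)/sin δ ≈ 0.617.
p = a·p₁ + b·p₂ ≈ (-0.510, 0.359, 0.782); φ = arcsin(p_z) ≈ 51.43°, λ = atan2(p_y, p_x) ≈ 144.88°.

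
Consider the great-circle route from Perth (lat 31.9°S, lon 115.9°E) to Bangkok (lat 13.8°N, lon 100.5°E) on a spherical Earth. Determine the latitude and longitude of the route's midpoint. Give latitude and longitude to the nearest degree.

≈ lat 9°S, lon 108°E

Write both endpoints as unit vectors p₁, p₂ with components (cos φ cos λ, cos φ sin λ, sin φ).
The central angle between the endpoints is δ = arccos(p₁·p₂) ≈ 0.838 rad (48.0°).
Interpolate at f = 1/2 with slerp weights a = sin((1−f)δ)/sin δ ≈ 0.547, b = sin(fδ)/sin δ ≈ 0.547.
p = a·p₁ + b·p₂ ≈ (-0.300, 0.941, -0.159); φ = arcsin(p_z) ≈ -9.13°, λ = atan2(p_y, p_x) ≈ 107.68°.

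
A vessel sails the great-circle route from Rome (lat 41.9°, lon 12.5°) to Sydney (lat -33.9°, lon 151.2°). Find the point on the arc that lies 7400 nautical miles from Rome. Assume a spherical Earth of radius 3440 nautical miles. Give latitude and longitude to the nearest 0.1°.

≈ lat -21.4°, lon 128.6°

The haversine formula gives a central angle δ ≈ 2.562 rad (146.8°) between the endpoints. The total great-circle distance is δ·R ≈ 2.562 × 3440 ≈ 8813 nmi, so the target fraction is f = 7400/8813 ≈ 0.840.
Interpolate at f ≈ 0.840 with slerp weights a = sin((1−f)δ)/sin δ ≈ 0.729, b = sin(fδ)/sin δ ≈ 1.527.
p = a·p₁ + b·p₂ ≈ (-0.581, 0.728, -0.365); φ = arcsin(p_z) ≈ -21.39°, λ = atan2(p_y, p_x) ≈ 128.59°.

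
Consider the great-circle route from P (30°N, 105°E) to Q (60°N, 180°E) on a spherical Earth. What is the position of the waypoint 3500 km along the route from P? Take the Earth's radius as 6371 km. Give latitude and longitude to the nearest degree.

≈ (53°N, 135°E)

Write both endpoints as unit vectors p₁, p₂ with components (cos φ cos λ, cos φ sin λ, sin φ).
The central angle between the endpoints is δ = arccos(p₁·p₂) ≈ 0.994 rad (57.0°). The total great-circle distance is δ·R ≈ 0.994 × 6371 ≈ 6335 km, so the target fraction is f = 3500/6335 ≈ 0.553.
Interpolate at f ≈ 0.553 with slerp weights a = sin((1−f)δ)/sin δ ≈ 0.513, b = sin(fδ)/sin δ ≈ 0.623.
p = a·p₁ + b·p₂ ≈ (-0.426, 0.429, 0.796); φ = arcsin(p_z) ≈ 52.75°, λ = atan2(p_y, p_x) ≈ 134.80°.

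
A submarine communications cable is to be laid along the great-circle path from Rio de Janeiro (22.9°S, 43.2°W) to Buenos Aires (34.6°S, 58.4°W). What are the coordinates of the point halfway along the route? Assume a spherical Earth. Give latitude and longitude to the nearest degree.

≈ 29°S, 50°W

Write both endpoints as unit vectors p₁, p₂ with components (cos φ cos λ, cos φ sin λ, sin φ).
The central angle between the endpoints is δ = arccos(p₁·p₂) ≈ 0.309 rad (17.7°).
Interpolate at f = 1/2 with slerp weights a = sin((1−f)δ)/sin δ ≈ 0.506, b = sin(fδ)/sin δ ≈ 0.506.
p = a·p₁ + b·p₂ ≈ (0.558, -0.674, -0.484); φ = arcsin(p_z) ≈ -28.96°, λ = atan2(p_y, p_x) ≈ -50.37°.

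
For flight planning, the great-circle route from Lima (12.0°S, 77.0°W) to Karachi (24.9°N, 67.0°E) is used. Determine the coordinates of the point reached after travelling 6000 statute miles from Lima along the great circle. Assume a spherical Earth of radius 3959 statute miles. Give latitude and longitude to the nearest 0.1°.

≈ 24.6°N, 3.8°E

Convert each endpoint to a unit vector on the sphere (x = cos φ cos λ, y = cos φ sin λ, z = sin φ).
The central angle between the endpoints is δ = arccos(p₁·p₂) ≈ 2.507 rad (143.6°). The total great-circle distance is δ·R ≈ 2.507 × 3959 ≈ 9925 mi, so the target fraction is f = 6000/9925 ≈ 0.605.
Interpolate at f ≈ 0.605 with slerp weights a = sin((1−f)δ)/sin δ ≈ 1.412, b = sin(fδ)/sin δ ≈ 1.684.
p = a·p₁ + b·p₂ ≈ (0.907, 0.061, 0.416); φ = arcsin(p_z) ≈ 24.56°, λ = atan2(p_y, p_x) ≈ 3.84°.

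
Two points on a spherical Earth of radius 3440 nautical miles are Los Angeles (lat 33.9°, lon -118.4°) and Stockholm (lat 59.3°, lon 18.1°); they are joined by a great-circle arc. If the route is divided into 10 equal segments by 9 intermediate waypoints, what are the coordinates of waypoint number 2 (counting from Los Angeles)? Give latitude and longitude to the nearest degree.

From cos δ = sin φ₁ sin φ₂ + cos φ₁ cos φ₂ cos Δλ, the central angle is δ ≈ 1.398 rad (80.1°).
Interpolate at f = 2/10 with slerp weights a = sin((1−f)δ)/sin δ ≈ 0.913, b = sin(fδ)/sin δ ≈ 0.280.
p = a·p₁ + b·p₂ ≈ (-0.224, -0.622, 0.750); φ = arcsin(p_z) ≈ 48.59°, λ = atan2(p_y, p_x) ≈ -109.84°.

≈ lat 49°, lon -110°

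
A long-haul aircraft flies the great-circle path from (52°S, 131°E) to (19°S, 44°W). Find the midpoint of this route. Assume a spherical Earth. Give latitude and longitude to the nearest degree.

Write both endpoints as unit vectors p₁, p₂ with components (cos φ cos λ, cos φ sin λ, sin φ).
The central angle between the endpoints is δ = arccos(p₁·p₂) ≈ 1.900 rad (108.9°).
Interpolate at f = 1/2 with slerp weights a = sin((1−f)δ)/sin δ ≈ 0.860, b = sin(fδ)/sin δ ≈ 0.860.
p = a·p₁ + b·p₂ ≈ (0.237, -0.165, -0.957); φ = arcsin(p_z) ≈ -73.19°, λ = atan2(p_y, p_x) ≈ -34.82°.

≈ (73°S, 35°W)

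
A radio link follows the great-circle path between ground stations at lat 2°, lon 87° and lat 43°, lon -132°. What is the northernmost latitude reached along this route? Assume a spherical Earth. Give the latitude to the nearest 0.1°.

The great circle lies in the plane with unit normal n̂ = (p₁ × p₂)/|p₁ × p₂|.
Here n̂_z ≈ +0.548; the vertex latitude is φ_max = arccos|n̂_z| ≈ 56.8°.
Check via Clairaut: cos φ_max = |cos φ₁| · sin C = cos(2.0°)·sin(33.3°) ≈ 0.548, again giving ≈ 56.8°.

≈ 56.8°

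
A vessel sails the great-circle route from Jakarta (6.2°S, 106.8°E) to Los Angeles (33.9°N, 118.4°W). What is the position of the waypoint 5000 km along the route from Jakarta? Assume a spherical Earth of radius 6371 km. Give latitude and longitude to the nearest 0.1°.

≈ (21.9°N, 142.6°E)

Convert each endpoint to a unit vector on the sphere (x = cos φ cos λ, y = cos φ sin λ, z = sin φ).
The central angle between the endpoints is δ = arccos(p₁·p₂) ≈ 2.267 rad (129.9°). The total great-circle distance is δ·R ≈ 2.267 × 6371 ≈ 14446 km, so the target fraction is f = 5000/14446 ≈ 0.346.
Interpolate at f ≈ 0.346 with slerp weights a = sin((1−f)δ)/sin δ ≈ 1.299, b = sin(fδ)/sin δ ≈ 0.921.
p = a·p₁ + b·p₂ ≈ (-0.737, 0.563, 0.374); φ = arcsin(p_z) ≈ 21.94°, λ = atan2(p_y, p_x) ≈ 142.60°.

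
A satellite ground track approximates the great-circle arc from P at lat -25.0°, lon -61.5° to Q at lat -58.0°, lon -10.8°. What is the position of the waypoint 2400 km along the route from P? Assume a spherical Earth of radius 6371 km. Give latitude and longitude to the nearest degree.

≈ lat -42°, lon -46°

Write both endpoints as unit vectors p₁, p₂ with components (cos φ cos λ, cos φ sin λ, sin φ).
The central angle between the endpoints is δ = arccos(p₁·p₂) ≈ 0.847 rad (48.5°). The total great-circle distance is δ·R ≈ 0.847 × 6371 ≈ 5393 km, so the target fraction is f = 2400/5393 ≈ 0.445.
Interpolate at f ≈ 0.445 with slerp weights a = sin((1−f)δ)/sin δ ≈ 0.604, b = sin(fδ)/sin δ ≈ 0.491.
p = a·p₁ + b·p₂ ≈ (0.517, -0.530, -0.672); φ = arcsin(p_z) ≈ -42.22°, λ = atan2(p_y, p_x) ≈ -45.72°.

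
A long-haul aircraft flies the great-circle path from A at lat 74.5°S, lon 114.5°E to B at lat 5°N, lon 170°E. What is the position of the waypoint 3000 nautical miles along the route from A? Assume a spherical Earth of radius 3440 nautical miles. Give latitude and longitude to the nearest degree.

Convert each endpoint to a unit vector on the sphere (x = cos φ cos λ, y = cos φ sin λ, z = sin φ).
The central angle between the endpoints is δ = arccos(p₁·p₂) ≈ 1.504 rad (86.2°). The total great-circle distance is δ·R ≈ 1.504 × 3440 ≈ 5174 nmi, so the target fraction is f = 3000/5174 ≈ 0.580.
Interpolate at f ≈ 0.580 with slerp weights a = sin((1−f)δ)/sin δ ≈ 0.592, b = sin(fδ)/sin δ ≈ 0.767.
p = a·p₁ + b·p₂ ≈ (-0.818, 0.277, -0.504); φ = arcsin(p_z) ≈ -30.24°, λ = atan2(p_y, p_x) ≈ 161.32°.

≈ lat 30°S, lon 161°E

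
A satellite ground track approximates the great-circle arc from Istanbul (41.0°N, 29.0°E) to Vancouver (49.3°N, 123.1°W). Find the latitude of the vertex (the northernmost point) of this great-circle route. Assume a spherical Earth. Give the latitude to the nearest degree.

≈ 77°N

The great circle lies in the plane with unit normal n̂ = (p₁ × p₂)/|p₁ × p₂|.
Here n̂_z ≈ -0.231; the vertex latitude is φ_max = arccos|n̂_z| ≈ 76.7°.
Check via Clairaut: cos φ_max = |cos φ₁| · sin C = cos(41.0°)·sin(17.8°) ≈ 0.231, again giving ≈ 76.7°.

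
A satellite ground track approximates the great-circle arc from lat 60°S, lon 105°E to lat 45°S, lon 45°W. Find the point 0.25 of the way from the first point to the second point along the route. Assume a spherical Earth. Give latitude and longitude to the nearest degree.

Write both endpoints as unit vectors p₁, p₂ with components (cos φ cos λ, cos φ sin λ, sin φ).
The central angle between the endpoints is δ = arccos(p₁·p₂) ≈ 1.260 rad (72.2°).
Interpolate at f = 0.25 with slerp weights a = sin((1−f)δ)/sin δ ≈ 0.851, b = sin(fδ)/sin δ ≈ 0.325.
p = a·p₁ + b·p₂ ≈ (0.053, 0.248, -0.967); φ = arcsin(p_z) ≈ -75.29°, λ = atan2(p_y, p_x) ≈ 78.06°.

≈ lat 75°S, lon 78°E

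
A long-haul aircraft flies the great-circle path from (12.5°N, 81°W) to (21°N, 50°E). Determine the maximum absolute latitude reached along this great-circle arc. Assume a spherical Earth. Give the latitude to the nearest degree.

≈ 36°N

The great circle lies in the plane with unit normal n̂ = (p₁ × p₂)/|p₁ × p₂|.
Here n̂_z ≈ +0.806; the vertex latitude is φ_max = arccos|n̂_z| ≈ 36.3°.
Check via Clairaut: cos φ_max = |cos φ₁| · sin C = cos(12.5°)·sin(55.6°) ≈ 0.806, again giving ≈ 36.3°.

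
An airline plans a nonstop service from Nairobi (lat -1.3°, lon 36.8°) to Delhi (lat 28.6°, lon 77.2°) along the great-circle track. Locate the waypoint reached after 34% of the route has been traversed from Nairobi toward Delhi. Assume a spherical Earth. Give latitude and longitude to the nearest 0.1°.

Convert each endpoint to a unit vector on the sphere (x = cos φ cos λ, y = cos φ sin λ, z = sin φ).
The central angle between the endpoints is δ = arccos(p₁·p₂) ≈ 0.853 rad (48.9°).
Interpolate at f = 0.34 with slerp weights a = sin((1−f)δ)/sin δ ≈ 0.709, b = sin(fδ)/sin δ ≈ 0.380.
p = a·p₁ + b·p₂ ≈ (0.641, 0.749, 0.166); φ = arcsin(p_z) ≈ 9.54°, λ = atan2(p_y, p_x) ≈ 49.45°.

≈ lat 9.5°, lon 49.5°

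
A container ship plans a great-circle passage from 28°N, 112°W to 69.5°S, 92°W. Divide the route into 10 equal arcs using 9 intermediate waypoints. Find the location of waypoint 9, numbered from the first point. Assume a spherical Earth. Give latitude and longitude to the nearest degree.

≈ 60°S, 98°W

Convert each endpoint to a unit vector on the sphere (x = cos φ cos λ, y = cos φ sin λ, z = sin φ).
The central angle between the endpoints is δ = arccos(p₁·p₂) ≈ 1.721 rad (98.6°).
Interpolate at f = 9/10 with slerp weights a = sin((1−f)δ)/sin δ ≈ 0.173, b = sin(fδ)/sin δ ≈ 1.011.
p = a·p₁ + b·p₂ ≈ (-0.070, -0.496, -0.866); φ = arcsin(p_z) ≈ -59.97°, λ = atan2(p_y, p_x) ≈ -98.00°.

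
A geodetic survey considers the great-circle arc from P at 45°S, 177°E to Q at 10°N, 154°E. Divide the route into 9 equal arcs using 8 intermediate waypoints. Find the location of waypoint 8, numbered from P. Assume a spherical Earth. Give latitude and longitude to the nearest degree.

≈ 4°N, 156°E

The haversine formula gives a central angle δ ≈ 1.026 rad (58.8°) between the endpoints.
Interpolate at f = 8/9 with slerp weights a = sin((1−f)δ)/sin δ ≈ 0.133, b = sin(fδ)/sin δ ≈ 0.925.
p = a·p₁ + b·p₂ ≈ (-0.912, 0.404, 0.066); φ = arcsin(p_z) ≈ 3.81°, λ = atan2(p_y, p_x) ≈ 156.11°.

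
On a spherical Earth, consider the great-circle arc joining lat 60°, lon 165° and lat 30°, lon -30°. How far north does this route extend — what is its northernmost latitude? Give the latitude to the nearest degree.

≈ 84°

The great circle lies in the plane with unit normal n̂ = (p₁ × p₂)/|p₁ × p₂|.
Here n̂_z ≈ +0.112; the vertex latitude is φ_max = arccos|n̂_z| ≈ 83.6°.
Check via Clairaut: cos φ_max = |cos φ₁| · sin C = cos(60.0°)·sin(13.0°) ≈ 0.112, again giving ≈ 83.6°.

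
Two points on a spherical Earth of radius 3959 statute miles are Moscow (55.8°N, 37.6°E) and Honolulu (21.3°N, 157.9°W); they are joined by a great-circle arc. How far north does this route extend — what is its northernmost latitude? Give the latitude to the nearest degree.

The great circle lies in the plane with unit normal n̂ = (p₁ × p₂)/|p₁ × p₂|.
Here n̂_z ≈ +0.143; the vertex latitude is φ_max = arccos|n̂_z| ≈ 81.8°.
Check via Clairaut: cos φ_max = |cos φ₁| · sin C = cos(55.8°)·sin(14.7°) ≈ 0.143, again giving ≈ 81.8°.

≈ 82°N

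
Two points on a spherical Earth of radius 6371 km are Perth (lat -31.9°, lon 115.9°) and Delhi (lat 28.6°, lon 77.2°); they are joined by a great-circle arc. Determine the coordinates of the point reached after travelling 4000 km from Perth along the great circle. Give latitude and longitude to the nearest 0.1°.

Convert each endpoint to a unit vector on the sphere (x = cos φ cos λ, y = cos φ sin λ, z = sin φ).
The central angle between the endpoints is δ = arccos(p₁·p₂) ≈ 1.236 rad (70.8°). The total great-circle distance is δ·R ≈ 1.236 × 6371 ≈ 7873 km, so the target fraction is f = 4000/7873 ≈ 0.508.
Interpolate at f ≈ 0.508 with slerp weights a = sin((1−f)δ)/sin δ ≈ 0.605, b = sin(fδ)/sin δ ≈ 0.622.
p = a·p₁ + b·p₂ ≈ (-0.103, 0.994, -0.022); φ = arcsin(p_z) ≈ -1.25°, λ = atan2(p_y, p_x) ≈ 95.93°.

≈ lat -1.3°, lon 95.9°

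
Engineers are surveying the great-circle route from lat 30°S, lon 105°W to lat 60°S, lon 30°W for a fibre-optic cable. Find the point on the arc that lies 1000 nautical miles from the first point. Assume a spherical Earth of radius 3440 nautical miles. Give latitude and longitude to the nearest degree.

The haversine formula gives a central angle δ ≈ 0.994 rad (57.0°) between the endpoints. The total great-circle distance is δ·R ≈ 0.994 × 3440 ≈ 3420 nmi, so the target fraction is f = 1000/3420 ≈ 0.292.
Interpolate at f ≈ 0.292 with slerp weights a = sin((1−f)δ)/sin δ ≈ 0.772, b = sin(fδ)/sin δ ≈ 0.342.
p = a·p₁ + b·p₂ ≈ (-0.025, -0.731, -0.682); φ = arcsin(p_z) ≈ -42.99°, λ = atan2(p_y, p_x) ≈ -91.95°.

≈ lat 43°S, lon 92°W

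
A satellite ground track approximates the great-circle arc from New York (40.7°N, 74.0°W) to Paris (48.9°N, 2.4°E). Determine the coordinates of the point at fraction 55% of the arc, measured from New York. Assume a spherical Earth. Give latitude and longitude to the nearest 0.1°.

≈ (52.0°N, 34.8°W)

Write both endpoints as unit vectors p₁, p₂ with components (cos φ cos λ, cos φ sin λ, sin φ).
The central angle between the endpoints is δ = arccos(p₁·p₂) ≈ 0.917 rad (52.5°).
Interpolate at f = 0.55 with slerp weights a = sin((1−f)δ)/sin δ ≈ 0.505, b = sin(fδ)/sin δ ≈ 0.609.
p = a·p₁ + b·p₂ ≈ (0.505, -0.351, 0.788); φ = arcsin(p_z) ≈ 52.01°, λ = atan2(p_y, p_x) ≈ -34.81°.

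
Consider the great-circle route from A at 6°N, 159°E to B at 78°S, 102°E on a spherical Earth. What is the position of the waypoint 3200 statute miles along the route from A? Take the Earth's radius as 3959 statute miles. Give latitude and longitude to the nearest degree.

≈ 39°S, 150°E

Convert each endpoint to a unit vector on the sphere (x = cos φ cos λ, y = cos φ sin λ, z = sin φ).
The central angle between the endpoints is δ = arccos(p₁·p₂) ≈ 1.560 rad (89.4°). The total great-circle distance is δ·R ≈ 1.560 × 3959 ≈ 6178 mi, so the target fraction is f = 3200/6178 ≈ 0.518.
Interpolate at f ≈ 0.518 with slerp weights a = sin((1−f)δ)/sin δ ≈ 0.683, b = sin(fδ)/sin δ ≈ 0.723.
p = a·p₁ + b·p₂ ≈ (-0.666, 0.391, -0.636); φ = arcsin(p_z) ≈ -39.49°, λ = atan2(p_y, p_x) ≈ 149.60°.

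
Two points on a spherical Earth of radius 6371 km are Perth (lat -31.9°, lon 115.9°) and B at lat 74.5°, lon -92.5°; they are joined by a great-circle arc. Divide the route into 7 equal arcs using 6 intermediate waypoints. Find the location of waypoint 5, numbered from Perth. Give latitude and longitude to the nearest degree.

The haversine formula gives a central angle δ ≈ 2.359 rad (135.1°) between the endpoints.
Interpolate at f = 5/7 with slerp weights a = sin((1−f)δ)/sin δ ≈ 0.885, b = sin(fδ)/sin δ ≈ 1.408.
p = a·p₁ + b·p₂ ≈ (-0.344, 0.300, 0.890); φ = arcsin(p_z) ≈ 62.84°, λ = atan2(p_y, p_x) ≈ 138.99°.

≈ lat 63°, lon 139°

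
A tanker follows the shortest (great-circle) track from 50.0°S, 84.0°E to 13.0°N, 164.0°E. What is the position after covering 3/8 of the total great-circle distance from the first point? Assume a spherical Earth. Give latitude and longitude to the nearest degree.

The haversine formula gives a central angle δ ≈ 1.634 rad (93.6°) between the endpoints.
Interpolate at f = 3/8 with slerp weights a = sin((1−f)δ)/sin δ ≈ 0.855, b = sin(fδ)/sin δ ≈ 0.576.
p = a·p₁ + b·p₂ ≈ (-0.482, 0.701, -0.525); φ = arcsin(p_z) ≈ -31.67°, λ = atan2(p_y, p_x) ≈ 124.53°.

≈ 32°S, 125°E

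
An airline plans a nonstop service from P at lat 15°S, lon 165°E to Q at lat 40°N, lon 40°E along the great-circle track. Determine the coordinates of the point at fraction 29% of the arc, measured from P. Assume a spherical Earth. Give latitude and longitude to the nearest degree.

From cos δ = sin φ₁ sin φ₂ + cos φ₁ cos φ₂ cos Δλ, the central angle is δ ≈ 2.203 rad (126.2°).
Interpolate at f = 0.29 with slerp weights a = sin((1−f)δ)/sin δ ≈ 1.239, b = sin(fδ)/sin δ ≈ 0.739.
p = a·p₁ + b·p₂ ≈ (-0.723, 0.674, 0.154); φ = arcsin(p_z) ≈ 8.87°, λ = atan2(p_y, p_x) ≈ 137.01°.

≈ lat 9°N, lon 137°E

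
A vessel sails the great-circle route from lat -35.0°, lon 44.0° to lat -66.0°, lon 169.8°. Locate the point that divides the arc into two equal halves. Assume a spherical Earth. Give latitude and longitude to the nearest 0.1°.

≈ lat -65.8°, lon 73.6°

Convert each endpoint to a unit vector on the sphere (x = cos φ cos λ, y = cos φ sin λ, z = sin φ).
The central angle between the endpoints is δ = arccos(p₁·p₂) ≈ 1.235 rad (70.8°).
Interpolate at f = 1/2 with slerp weights a = sin((1−f)δ)/sin δ ≈ 0.613, b = sin(fδ)/sin δ ≈ 0.613.
p = a·p₁ + b·p₂ ≈ (0.116, 0.393, -0.912); φ = arcsin(p_z) ≈ -65.80°, λ = atan2(p_y, p_x) ≈ 73.58°.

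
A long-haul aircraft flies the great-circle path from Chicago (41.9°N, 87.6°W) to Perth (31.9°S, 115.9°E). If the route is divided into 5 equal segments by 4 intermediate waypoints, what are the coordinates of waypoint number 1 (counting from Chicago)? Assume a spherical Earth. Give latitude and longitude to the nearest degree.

≈ 45°N, 132°W

Convert each endpoint to a unit vector on the sphere (x = cos φ cos λ, y = cos φ sin λ, z = sin φ).
The central angle between the endpoints is δ = arccos(p₁·p₂) ≈ 2.772 rad (158.8°).
Interpolate at f = 1/5 with slerp weights a = sin((1−f)δ)/sin δ ≈ 2.208, b = sin(fδ)/sin δ ≈ 1.456.
p = a·p₁ + b·p₂ ≈ (-0.471, -0.530, 0.705); φ = arcsin(p_z) ≈ 44.84°, λ = atan2(p_y, p_x) ≈ -131.65°.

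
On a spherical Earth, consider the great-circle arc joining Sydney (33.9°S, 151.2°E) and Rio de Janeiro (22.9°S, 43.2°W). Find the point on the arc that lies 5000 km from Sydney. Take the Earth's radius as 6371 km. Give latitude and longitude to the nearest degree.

≈ 74°S, 166°W

Convert each endpoint to a unit vector on the sphere (x = cos φ cos λ, y = cos φ sin λ, z = sin φ).
The central angle between the endpoints is δ = arccos(p₁·p₂) ≈ 2.122 rad (121.6°). The total great-circle distance is δ·R ≈ 2.122 × 6371 ≈ 13518 km, so the target fraction is f = 5000/13518 ≈ 0.370.
Interpolate at f ≈ 0.370 with slerp weights a = sin((1−f)δ)/sin δ ≈ 1.142, b = sin(fδ)/sin δ ≈ 0.829.
p = a·p₁ + b·p₂ ≈ (-0.273, -0.066, -0.960); φ = arcsin(p_z) ≈ -73.65°, λ = atan2(p_y, p_x) ≈ -166.33°.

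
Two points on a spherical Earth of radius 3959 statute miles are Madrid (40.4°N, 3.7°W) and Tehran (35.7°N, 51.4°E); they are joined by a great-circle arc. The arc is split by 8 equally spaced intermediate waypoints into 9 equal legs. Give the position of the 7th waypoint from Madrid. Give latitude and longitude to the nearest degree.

≈ 39°N, 40°E

Convert each endpoint to a unit vector on the sphere (x = cos φ cos λ, y = cos φ sin λ, z = sin φ).
The central angle between the endpoints is δ = arccos(p₁·p₂) ≈ 0.749 rad (42.9°).
Interpolate at f = 7/9 with slerp weights a = sin((1−f)δ)/sin δ ≈ 0.243, b = sin(fδ)/sin δ ≈ 0.808.
p = a·p₁ + b·p₂ ≈ (0.594, 0.501, 0.629); φ = arcsin(p_z) ≈ 38.99°, λ = atan2(p_y, p_x) ≈ 40.12°.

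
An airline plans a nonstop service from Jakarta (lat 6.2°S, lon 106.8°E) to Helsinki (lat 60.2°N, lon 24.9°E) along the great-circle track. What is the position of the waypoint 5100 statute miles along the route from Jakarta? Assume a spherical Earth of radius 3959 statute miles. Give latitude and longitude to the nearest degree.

≈ lat 53°N, lon 55°E

The haversine formula gives a central angle δ ≈ 1.595 rad (91.4°) between the endpoints. The total great-circle distance is δ·R ≈ 1.595 × 3959 ≈ 6314 mi, so the target fraction is f = 5100/6314 ≈ 0.808.
Interpolate at f ≈ 0.808 with slerp weights a = sin((1−f)δ)/sin δ ≈ 0.302, b = sin(fδ)/sin δ ≈ 0.961.
p = a·p₁ + b·p₂ ≈ (0.346, 0.488, 0.801); φ = arcsin(p_z) ≈ 53.22°, λ = atan2(p_y, p_x) ≈ 54.67°.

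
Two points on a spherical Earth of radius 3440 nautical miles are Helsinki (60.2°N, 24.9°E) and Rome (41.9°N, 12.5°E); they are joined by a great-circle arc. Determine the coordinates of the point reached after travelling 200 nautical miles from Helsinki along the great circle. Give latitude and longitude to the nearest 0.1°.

Convert each endpoint to a unit vector on the sphere (x = cos φ cos λ, y = cos φ sin λ, z = sin φ).
The central angle between the endpoints is δ = arccos(p₁·p₂) ≈ 0.346 rad (19.8°). The total great-circle distance is δ·R ≈ 0.346 × 3440 ≈ 1190 nmi, so the target fraction is f = 200/1190 ≈ 0.168.
Interpolate at f ≈ 0.168 with slerp weights a = sin((1−f)δ)/sin δ ≈ 0.837, b = sin(fδ)/sin δ ≈ 0.171.
p = a·p₁ + b·p₂ ≈ (0.502, 0.203, 0.841); φ = arcsin(p_z) ≈ 57.23°, λ = atan2(p_y, p_x) ≈ 22.00°.

≈ 57.2°N, 22.0°E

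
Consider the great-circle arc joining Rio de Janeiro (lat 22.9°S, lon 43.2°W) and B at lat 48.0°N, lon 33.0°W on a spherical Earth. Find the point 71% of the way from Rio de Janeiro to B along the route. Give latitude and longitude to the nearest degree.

≈ lat 27°N, lon 37°W

Convert each endpoint to a unit vector on the sphere (x = cos φ cos λ, y = cos φ sin λ, z = sin φ).
The central angle between the endpoints is δ = arccos(p₁·p₂) ≈ 1.248 rad (71.5°).
Interpolate at f = 0.71 with slerp weights a = sin((1−f)δ)/sin δ ≈ 0.373, b = sin(fδ)/sin δ ≈ 0.817.
p = a·p₁ + b·p₂ ≈ (0.709, -0.533, 0.462); φ = arcsin(p_z) ≈ 27.50°, λ = atan2(p_y, p_x) ≈ -36.94°.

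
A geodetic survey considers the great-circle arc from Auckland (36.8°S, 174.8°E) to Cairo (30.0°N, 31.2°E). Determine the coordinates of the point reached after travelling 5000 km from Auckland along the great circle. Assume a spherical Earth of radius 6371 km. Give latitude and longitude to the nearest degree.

≈ 26°S, 123°E

Write both endpoints as unit vectors p₁, p₂ with components (cos φ cos λ, cos φ sin λ, sin φ).
The central angle between the endpoints is δ = arccos(p₁·p₂) ≈ 2.602 rad (149.1°). The total great-circle distance is δ·R ≈ 2.602 × 6371 ≈ 16574 km, so the target fraction is f = 5000/16574 ≈ 0.302.
Interpolate at f ≈ 0.302 with slerp weights a = sin((1−f)δ)/sin δ ≈ 1.886, b = sin(fδ)/sin δ ≈ 1.374.
p = a·p₁ + b·p₂ ≈ (-0.486, 0.753, -0.443); φ = arcsin(p_z) ≈ -26.28°, λ = atan2(p_y, p_x) ≈ 122.83°.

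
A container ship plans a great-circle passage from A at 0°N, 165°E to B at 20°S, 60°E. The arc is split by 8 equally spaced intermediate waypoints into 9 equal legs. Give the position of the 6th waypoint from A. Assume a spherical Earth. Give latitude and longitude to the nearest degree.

≈ 19°S, 97°E

Write both endpoints as unit vectors p₁, p₂ with components (cos φ cos λ, cos φ sin λ, sin φ).
The central angle between the endpoints is δ = arccos(p₁·p₂) ≈ 1.816 rad (104.1°).
Interpolate at f = 6/9 with slerp weights a = sin((1−f)δ)/sin δ ≈ 0.587, b = sin(fδ)/sin δ ≈ 0.965.
p = a·p₁ + b·p₂ ≈ (-0.113, 0.937, -0.330); φ = arcsin(p_z) ≈ -19.27°, λ = atan2(p_y, p_x) ≈ 96.90°.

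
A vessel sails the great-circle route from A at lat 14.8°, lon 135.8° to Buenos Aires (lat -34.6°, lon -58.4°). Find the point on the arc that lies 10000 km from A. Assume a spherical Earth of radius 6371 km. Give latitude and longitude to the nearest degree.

Convert each endpoint to a unit vector on the sphere (x = cos φ cos λ, y = cos φ sin λ, z = sin φ).
The central angle between the endpoints is δ = arccos(p₁·p₂) ≈ 2.730 rad (156.4°). The total great-circle distance is δ·R ≈ 2.730 × 6371 ≈ 17394 km, so the target fraction is f = 10000/17394 ≈ 0.575.
Interpolate at f ≈ 0.575 with slerp weights a = sin((1−f)δ)/sin δ ≈ 2.293, b = sin(fδ)/sin δ ≈ 2.501.
p = a·p₁ + b·p₂ ≈ (-0.511, -0.207, -0.834); φ = arcsin(p_z) ≈ -56.53°, λ = atan2(p_y, p_x) ≈ -157.90°.

≈ lat -57°, lon -158°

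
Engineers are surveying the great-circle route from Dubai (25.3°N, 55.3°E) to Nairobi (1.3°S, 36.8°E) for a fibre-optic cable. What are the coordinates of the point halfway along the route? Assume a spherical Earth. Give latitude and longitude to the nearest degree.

≈ 12°N, 46°E

From cos δ = sin φ₁ sin φ₂ + cos φ₁ cos φ₂ cos Δλ, the central angle is δ ≈ 0.560 rad (32.1°).
Interpolate at f = 1/2 with slerp weights a = sin((1−f)δ)/sin δ ≈ 0.520, b = sin(fδ)/sin δ ≈ 0.520.
p = a·p₁ + b·p₂ ≈ (0.684, 0.698, 0.211); φ = arcsin(p_z) ≈ 12.15°, λ = atan2(p_y, p_x) ≈ 45.58°.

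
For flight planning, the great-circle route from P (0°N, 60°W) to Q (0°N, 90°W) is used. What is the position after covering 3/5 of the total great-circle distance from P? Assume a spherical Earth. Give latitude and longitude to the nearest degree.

Write both endpoints as unit vectors p₁, p₂ with components (cos φ cos λ, cos φ sin λ, sin φ).
The central angle between the endpoints is δ = arccos(p₁·p₂) ≈ 0.524 rad (30.0°).
Interpolate at f = 3/5 with slerp weights a = sin((1−f)δ)/sin δ ≈ 0.416, b = sin(fδ)/sin δ ≈ 0.618.
p = a·p₁ + b·p₂ ≈ (0.208, -0.978, 0.000); φ = arcsin(p_z) ≈ 0.00°, λ = atan2(p_y, p_x) ≈ -78.00°.

≈ (0°N, 78°W)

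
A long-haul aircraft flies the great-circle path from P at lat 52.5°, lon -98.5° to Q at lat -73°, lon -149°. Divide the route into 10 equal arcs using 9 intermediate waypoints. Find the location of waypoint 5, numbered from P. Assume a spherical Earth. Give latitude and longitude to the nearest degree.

The haversine formula gives a central angle δ ≈ 2.272 rad (130.2°) between the endpoints.
Interpolate at f = 5/10 with slerp weights a = sin((1−f)δ)/sin δ ≈ 1.188, b = sin(fδ)/sin δ ≈ 1.188.
p = a·p₁ + b·p₂ ≈ (-0.404, -0.894, -0.194); φ = arcsin(p_z) ≈ -11.16°, λ = atan2(p_y, p_x) ≈ -114.35°.

≈ lat -11°, lon -114°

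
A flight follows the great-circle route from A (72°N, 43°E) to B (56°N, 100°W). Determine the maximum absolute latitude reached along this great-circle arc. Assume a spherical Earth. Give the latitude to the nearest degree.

≈ 82°N

The great circle lies in the plane with unit normal n̂ = (p₁ × p₂)/|p₁ × p₂|.
Here n̂_z ≈ -0.137; the vertex latitude is φ_max = arccos|n̂_z| ≈ 82.1°.
Check via Clairaut: cos φ_max = |cos φ₁| · sin C = cos(72.0°)·sin(26.3°) ≈ 0.137, again giving ≈ 82.1°.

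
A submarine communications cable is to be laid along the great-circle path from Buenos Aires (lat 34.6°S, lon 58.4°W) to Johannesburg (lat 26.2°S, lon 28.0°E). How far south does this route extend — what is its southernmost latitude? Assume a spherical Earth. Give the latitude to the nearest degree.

The great circle lies in the plane with unit normal n̂ = (p₁ × p₂)/|p₁ × p₂|.
Here n̂_z ≈ +0.772; the vertex latitude is φ_max = arccos|n̂_z| ≈ 39.5°.

≈ 39°S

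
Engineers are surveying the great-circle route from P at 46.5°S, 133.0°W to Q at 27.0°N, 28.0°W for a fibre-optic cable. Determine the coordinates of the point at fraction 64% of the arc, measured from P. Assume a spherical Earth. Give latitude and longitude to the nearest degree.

≈ 3°S, 59°W

Convert each endpoint to a unit vector on the sphere (x = cos φ cos λ, y = cos φ sin λ, z = sin φ).
The central angle between the endpoints is δ = arccos(p₁·p₂) ≈ 2.081 rad (119.2°).
Interpolate at f = 0.64 with slerp weights a = sin((1−f)δ)/sin δ ≈ 0.780, b = sin(fδ)/sin δ ≈ 1.113.
p = a·p₁ + b·p₂ ≈ (0.509, -0.858, -0.061); φ = arcsin(p_z) ≈ -3.47°, λ = atan2(p_y, p_x) ≈ -59.31°.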